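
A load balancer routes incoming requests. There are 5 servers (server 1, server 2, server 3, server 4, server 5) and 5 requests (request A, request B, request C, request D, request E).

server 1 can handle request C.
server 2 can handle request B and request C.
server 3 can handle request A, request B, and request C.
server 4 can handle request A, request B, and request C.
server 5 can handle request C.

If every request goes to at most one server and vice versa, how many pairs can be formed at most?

3

For example, pair server 1→request C, server 2→request B, server 3→request A.
The set {server 1, server 2, server 3, server 4, server 5} has only 3 neighbours ({request A, request B, request C}), so by Hall's theorem at most 3 of the 5 servers can be matched.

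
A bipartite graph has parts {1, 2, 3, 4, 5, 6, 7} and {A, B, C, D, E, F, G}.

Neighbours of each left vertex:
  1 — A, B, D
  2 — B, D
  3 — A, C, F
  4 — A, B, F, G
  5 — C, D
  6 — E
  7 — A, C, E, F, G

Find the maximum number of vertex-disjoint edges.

A valid assignment of size 7: 1→A, 2→D, 3→F, 4→B, 5→C, 6→E, 7→G.
This saturates every left vertex, so 7 is the maximum.

7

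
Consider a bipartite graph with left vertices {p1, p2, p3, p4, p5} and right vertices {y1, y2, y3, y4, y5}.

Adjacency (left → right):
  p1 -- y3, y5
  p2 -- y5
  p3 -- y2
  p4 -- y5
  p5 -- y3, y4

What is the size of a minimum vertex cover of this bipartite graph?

4

A maximum matching has 4 edges (e.g. p1–y3, p2–y5, p3–y2, p5–y4).
By König's theorem the minimum vertex cover has the same size. One such cover is {p1, p3, p5, y5}.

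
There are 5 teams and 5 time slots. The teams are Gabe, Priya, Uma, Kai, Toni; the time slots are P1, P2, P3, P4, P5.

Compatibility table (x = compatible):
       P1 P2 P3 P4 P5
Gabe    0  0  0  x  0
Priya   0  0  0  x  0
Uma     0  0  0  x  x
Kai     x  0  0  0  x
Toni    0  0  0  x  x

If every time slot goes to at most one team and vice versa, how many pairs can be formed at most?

3

One maximum matching: Gabe-P4, Uma-P5, Kai-P1.
The set {Gabe, Priya, Uma, Toni} has only 2 neighbours ({P4, P5}), so by Hall's theorem at most 3 of the 5 teams can be matched.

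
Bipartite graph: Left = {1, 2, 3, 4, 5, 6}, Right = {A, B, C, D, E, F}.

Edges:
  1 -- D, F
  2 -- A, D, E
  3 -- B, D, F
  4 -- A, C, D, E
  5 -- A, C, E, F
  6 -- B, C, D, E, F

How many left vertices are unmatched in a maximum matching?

One maximum matching: 1–F, 2–A, 3–B, 4–D, 5–C, 6–E.
This saturates every left vertex, so 6 is the maximum.
That matches 6 of the 6, leaving 0 unmatched; no matching can do better.

0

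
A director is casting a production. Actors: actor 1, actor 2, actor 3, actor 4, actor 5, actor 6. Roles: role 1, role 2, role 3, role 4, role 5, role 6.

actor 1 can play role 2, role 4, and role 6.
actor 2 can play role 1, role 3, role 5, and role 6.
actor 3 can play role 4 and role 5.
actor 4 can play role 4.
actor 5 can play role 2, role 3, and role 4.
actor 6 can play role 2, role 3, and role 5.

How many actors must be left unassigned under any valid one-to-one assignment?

0

For example, pair actor 1–role 6, actor 2–role 1, actor 3–role 5, actor 4–role 4, actor 5–role 2, actor 6–role 3.
All 6 actors are matched, so no larger matching exists.
That matches 6 of the 6, leaving 0 unmatched; no matching can do better.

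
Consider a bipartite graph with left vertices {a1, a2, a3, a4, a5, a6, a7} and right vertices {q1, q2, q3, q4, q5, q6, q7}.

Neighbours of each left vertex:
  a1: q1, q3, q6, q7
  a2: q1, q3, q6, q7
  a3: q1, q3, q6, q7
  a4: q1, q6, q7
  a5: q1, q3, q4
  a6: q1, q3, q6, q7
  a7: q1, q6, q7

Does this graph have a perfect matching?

The set {a1, a2, a3, a4, a6, a7} has only 4 neighbours ({q1, q3, q6, q7}), so by Hall's theorem at most 5 of the 7 left vertices can be matched.
Hence no matching covers every left vertex.

No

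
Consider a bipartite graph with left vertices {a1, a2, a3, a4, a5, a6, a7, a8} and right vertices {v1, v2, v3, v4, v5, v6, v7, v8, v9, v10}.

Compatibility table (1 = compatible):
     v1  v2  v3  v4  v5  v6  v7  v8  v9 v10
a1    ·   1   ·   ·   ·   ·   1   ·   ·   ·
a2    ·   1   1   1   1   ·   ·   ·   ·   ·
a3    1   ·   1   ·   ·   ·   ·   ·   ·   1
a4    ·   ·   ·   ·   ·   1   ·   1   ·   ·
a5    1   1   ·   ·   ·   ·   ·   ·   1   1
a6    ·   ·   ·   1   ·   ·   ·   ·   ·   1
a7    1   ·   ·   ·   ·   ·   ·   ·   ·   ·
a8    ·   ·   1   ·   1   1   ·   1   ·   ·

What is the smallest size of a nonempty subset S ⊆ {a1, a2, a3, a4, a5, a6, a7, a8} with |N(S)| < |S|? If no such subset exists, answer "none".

none

A matching saturating every left vertex exists, for instance a1→v7, a2→v2, a3→v10, a4→v8, a5→v9, a6→v4, a7→v1, a8→v6.
By Hall's marriage theorem, this means |N(S)| ≥ |S| for every subset S, so no violating subset exists.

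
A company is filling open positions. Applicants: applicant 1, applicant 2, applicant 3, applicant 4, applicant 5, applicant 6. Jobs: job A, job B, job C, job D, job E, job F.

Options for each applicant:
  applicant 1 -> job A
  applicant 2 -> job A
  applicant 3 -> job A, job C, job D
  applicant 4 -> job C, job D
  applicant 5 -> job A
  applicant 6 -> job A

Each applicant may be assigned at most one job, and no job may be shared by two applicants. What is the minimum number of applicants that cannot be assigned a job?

A valid assignment of size 3: applicant 1–job A, applicant 3–job C, applicant 4–job D.
The set {applicant 1, applicant 2, applicant 5, applicant 6} has only 1 neighbour ({job A}), so by Hall's theorem at most 3 of the 6 applicants can be matched.
That matches 3 of the 6, leaving 3 unmatched; no matching can do better.

3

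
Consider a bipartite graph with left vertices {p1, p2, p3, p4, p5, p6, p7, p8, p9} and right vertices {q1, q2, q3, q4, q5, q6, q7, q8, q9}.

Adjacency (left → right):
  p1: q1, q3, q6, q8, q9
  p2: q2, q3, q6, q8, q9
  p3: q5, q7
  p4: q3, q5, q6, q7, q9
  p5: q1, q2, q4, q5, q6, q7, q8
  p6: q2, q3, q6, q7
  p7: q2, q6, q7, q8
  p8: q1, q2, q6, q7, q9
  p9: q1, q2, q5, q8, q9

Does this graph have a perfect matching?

A valid assignment of size 9: p1-q1, p2-q8, p3-q5, p4-q3, p5-q4, p6-q7, p7-q2, p8-q6, p9-q9.
All 9 left vertices are covered.

Yes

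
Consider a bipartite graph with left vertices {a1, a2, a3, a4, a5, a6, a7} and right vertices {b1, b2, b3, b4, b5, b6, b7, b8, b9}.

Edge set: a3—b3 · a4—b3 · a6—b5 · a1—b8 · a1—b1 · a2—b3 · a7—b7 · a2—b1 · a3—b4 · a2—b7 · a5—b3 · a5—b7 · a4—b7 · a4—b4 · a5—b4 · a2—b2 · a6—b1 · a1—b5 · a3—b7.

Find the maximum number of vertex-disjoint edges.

For example, pair a1-b8, a2-b2, a3-b4, a4-b7, a5-b3, a6-b5.
The set {a3, a4, a5, a7} has only 3 neighbours ({b3, b4, b7}), so by Hall's theorem at most 6 of the 7 left vertices can be matched.

6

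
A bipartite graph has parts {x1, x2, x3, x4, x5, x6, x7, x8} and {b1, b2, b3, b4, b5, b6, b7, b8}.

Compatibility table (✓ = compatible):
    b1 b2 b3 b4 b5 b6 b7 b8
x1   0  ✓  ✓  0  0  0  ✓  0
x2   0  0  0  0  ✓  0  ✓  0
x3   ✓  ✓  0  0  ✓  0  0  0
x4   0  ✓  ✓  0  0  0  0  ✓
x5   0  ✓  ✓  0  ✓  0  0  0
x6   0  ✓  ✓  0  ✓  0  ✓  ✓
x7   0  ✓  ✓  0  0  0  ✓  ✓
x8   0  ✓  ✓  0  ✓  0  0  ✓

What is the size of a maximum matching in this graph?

6

A valid assignment of size 6: x1–b3, x2–b5, x3–b1, x4–b8, x5–b2, x6–b7.
The set {x1, x2, x4, x5, x6, x7, x8} has only 5 neighbours ({b2, b3, b5, b7, b8}), so by Hall's theorem at most 6 of the 8 left vertices can be matched.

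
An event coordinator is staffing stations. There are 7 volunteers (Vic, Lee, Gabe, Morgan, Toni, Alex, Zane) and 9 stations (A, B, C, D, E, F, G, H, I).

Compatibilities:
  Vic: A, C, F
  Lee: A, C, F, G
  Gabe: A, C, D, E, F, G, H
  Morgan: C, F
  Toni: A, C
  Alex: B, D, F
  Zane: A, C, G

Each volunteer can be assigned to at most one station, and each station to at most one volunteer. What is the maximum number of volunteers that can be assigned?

6

A valid assignment of size 6: Vic–A, Lee–G, Gabe–E, Morgan–F, Toni–C, Alex–B.
The set {Vic, Lee, Morgan, Toni, Zane} has only 4 neighbours ({A, C, F, G}), so by Hall's theorem at most 6 of the 7 volunteers can be matched.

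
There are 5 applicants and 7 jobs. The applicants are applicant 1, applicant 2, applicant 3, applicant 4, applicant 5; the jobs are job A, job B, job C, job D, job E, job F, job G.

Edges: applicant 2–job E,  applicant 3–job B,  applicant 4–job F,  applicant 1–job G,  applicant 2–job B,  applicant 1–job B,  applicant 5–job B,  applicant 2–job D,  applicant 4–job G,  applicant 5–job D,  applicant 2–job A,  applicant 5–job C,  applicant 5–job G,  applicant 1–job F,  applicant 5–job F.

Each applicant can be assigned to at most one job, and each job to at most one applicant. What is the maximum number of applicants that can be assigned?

5

One maximum matching: applicant 1–job F, applicant 2–job A, applicant 3–job B, applicant 4–job G, applicant 5–job D.
All 5 applicants are matched, so no larger matching exists.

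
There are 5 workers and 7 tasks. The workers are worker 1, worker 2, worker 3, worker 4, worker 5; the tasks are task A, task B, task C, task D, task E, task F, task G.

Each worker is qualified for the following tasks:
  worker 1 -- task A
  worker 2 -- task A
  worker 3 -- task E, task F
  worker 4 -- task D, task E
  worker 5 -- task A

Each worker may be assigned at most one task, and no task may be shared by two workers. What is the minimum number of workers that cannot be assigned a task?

One maximum matching: worker 1→task A, worker 3→task F, worker 4→task E.
The set {worker 1, worker 2, worker 5} has only 1 neighbour ({task A}), so by Hall's theorem at most 3 of the 5 workers can be matched.
That matches 3 of the 5, leaving 2 unmatched; no matching can do better.

2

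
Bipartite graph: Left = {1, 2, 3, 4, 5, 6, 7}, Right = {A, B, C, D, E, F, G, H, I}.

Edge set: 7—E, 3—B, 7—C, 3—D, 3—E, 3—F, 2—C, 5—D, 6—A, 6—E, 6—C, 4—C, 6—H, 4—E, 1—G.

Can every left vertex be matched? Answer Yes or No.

No

The set {2, 4, 7} has only 2 neighbours ({C, E}), so by Hall's theorem at most 6 of the 7 left vertices can be matched.
Hence no matching covers every left vertex.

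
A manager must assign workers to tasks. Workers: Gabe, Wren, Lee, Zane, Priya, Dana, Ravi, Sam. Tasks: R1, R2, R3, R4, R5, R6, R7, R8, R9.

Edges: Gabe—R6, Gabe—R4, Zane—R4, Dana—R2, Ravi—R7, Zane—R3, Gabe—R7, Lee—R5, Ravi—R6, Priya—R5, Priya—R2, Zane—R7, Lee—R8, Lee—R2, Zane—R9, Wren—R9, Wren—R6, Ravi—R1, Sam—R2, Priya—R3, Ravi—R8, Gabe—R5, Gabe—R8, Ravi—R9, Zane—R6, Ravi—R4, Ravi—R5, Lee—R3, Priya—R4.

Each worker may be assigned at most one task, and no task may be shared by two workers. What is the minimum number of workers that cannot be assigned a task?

For example, pair Gabe-R4, Wren-R6, Lee-R8, Zane-R3, Priya-R5, Dana-R2, Ravi-R9.
The set {Dana, Sam} has only 1 neighbour ({R2}), so by Hall's theorem at most 7 of the 8 workers can be matched.
That matches 7 of the 8, leaving 1 unmatched; no matching can do better.

1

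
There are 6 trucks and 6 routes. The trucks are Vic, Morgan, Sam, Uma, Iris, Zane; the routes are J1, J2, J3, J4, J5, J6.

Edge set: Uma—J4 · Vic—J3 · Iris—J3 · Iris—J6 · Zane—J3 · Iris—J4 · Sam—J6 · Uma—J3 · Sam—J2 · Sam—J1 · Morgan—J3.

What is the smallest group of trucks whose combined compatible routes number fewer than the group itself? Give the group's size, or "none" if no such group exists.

Take S = {Vic, Morgan}. Its neighbourhood is {J3}, so |N(S)| = 1 < |S| = 2.
No single vertex violates Hall's condition since each has at least one neighbour, so 2 is the minimum.

2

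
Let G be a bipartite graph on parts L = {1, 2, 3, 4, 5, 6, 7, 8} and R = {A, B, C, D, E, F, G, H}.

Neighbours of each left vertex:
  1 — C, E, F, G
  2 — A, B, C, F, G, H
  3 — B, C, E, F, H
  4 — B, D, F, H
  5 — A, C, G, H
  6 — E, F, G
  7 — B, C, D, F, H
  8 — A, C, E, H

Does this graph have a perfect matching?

For example, pair 1–F, 2–A, 3–H, 4–D, 5–C, 6–G, 7–B, 8–E.
All 8 left vertices are covered.

Yes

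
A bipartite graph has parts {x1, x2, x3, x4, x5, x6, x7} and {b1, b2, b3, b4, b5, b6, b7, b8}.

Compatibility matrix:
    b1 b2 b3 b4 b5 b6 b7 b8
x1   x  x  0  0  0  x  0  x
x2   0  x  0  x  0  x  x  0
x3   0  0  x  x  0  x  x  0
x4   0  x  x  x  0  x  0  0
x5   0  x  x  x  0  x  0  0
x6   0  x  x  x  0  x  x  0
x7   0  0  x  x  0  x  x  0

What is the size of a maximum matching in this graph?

6

A valid assignment of size 6: x1–b8, x2–b2, x3–b3, x4–b4, x5–b6, x6–b7.
The set {x2, x3, x4, x5, x6, x7} has only 5 neighbours ({b2, b3, b4, b6, b7}), so by Hall's theorem at most 6 of the 7 left vertices can be matched.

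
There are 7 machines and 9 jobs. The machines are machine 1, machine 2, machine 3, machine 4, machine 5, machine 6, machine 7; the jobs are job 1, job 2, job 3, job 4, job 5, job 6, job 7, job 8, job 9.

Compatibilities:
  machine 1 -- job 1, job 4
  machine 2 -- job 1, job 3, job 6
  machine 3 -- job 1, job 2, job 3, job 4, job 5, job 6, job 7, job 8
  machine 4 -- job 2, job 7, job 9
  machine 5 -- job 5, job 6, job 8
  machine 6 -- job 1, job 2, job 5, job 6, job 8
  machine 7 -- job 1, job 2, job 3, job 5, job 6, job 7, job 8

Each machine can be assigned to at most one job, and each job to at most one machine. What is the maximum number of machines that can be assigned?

One maximum matching: machine 1–job 4, machine 2–job 3, machine 3–job 7, machine 4–job 9, machine 5–job 6, machine 6–job 1, machine 7–job 5.
All 7 machines are matched, so no larger matching exists.

7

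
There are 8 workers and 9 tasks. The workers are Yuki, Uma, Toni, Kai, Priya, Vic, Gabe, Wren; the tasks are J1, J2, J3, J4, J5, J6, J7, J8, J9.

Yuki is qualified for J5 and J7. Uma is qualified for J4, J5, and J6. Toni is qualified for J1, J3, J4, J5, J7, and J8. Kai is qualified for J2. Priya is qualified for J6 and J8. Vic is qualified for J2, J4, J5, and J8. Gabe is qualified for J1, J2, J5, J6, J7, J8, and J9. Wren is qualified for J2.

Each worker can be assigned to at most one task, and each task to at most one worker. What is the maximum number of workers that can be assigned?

One maximum matching: Yuki-J7, Uma-J5, Toni-J1, Kai-J2, Priya-J8, Vic-J4, Gabe-J6.
The set {Kai, Wren} has only 1 neighbour ({J2}), so by Hall's theorem at most 7 of the 8 workers can be matched.

7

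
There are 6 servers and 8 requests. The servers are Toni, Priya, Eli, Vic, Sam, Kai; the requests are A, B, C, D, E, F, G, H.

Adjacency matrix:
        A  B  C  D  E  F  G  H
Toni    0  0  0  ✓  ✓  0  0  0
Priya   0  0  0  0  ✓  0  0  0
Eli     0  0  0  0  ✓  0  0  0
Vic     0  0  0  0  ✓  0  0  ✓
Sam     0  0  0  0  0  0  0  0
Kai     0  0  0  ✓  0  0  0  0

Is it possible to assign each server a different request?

The set {Toni, Priya, Eli, Sam, Kai} has only 2 neighbours ({D, E}), so by Hall's theorem at most 3 of the 6 servers can be matched.
Hence no matching covers every server.

No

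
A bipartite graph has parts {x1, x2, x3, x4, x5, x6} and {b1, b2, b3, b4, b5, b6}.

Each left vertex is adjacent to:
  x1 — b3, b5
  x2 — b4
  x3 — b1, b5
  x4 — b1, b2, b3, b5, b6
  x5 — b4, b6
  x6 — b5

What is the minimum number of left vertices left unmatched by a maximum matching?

0

A valid assignment of size 6: x1→b3, x2→b4, x3→b1, x4→b2, x5→b6, x6→b5.
All 6 left vertices are matched, so no larger matching exists.
That matches 6 of the 6, leaving 0 unmatched; no matching can do better.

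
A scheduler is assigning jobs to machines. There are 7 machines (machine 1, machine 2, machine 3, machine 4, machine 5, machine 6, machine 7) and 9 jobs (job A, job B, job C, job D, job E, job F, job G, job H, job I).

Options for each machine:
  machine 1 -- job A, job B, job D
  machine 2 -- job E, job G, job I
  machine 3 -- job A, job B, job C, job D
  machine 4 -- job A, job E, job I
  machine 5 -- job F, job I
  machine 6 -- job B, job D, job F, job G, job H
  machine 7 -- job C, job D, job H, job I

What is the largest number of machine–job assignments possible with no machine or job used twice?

For example, pair machine 1→job B, machine 2→job G, machine 3→job D, machine 4→job A, machine 5→job I, machine 6→job F, machine 7→job H.
This saturates every machine, so 7 is the maximum.

7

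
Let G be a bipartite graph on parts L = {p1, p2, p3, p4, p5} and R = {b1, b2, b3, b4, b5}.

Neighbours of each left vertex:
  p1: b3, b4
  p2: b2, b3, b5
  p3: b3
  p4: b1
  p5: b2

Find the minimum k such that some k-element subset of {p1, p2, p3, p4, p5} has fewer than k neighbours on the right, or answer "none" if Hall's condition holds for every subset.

none

A matching saturating every left vertex exists, for instance p1→b4, p2→b5, p3→b3, p4→b1, p5→b2.
By Hall's marriage theorem, this means |N(S)| ≥ |S| for every subset S, so no violating subset exists.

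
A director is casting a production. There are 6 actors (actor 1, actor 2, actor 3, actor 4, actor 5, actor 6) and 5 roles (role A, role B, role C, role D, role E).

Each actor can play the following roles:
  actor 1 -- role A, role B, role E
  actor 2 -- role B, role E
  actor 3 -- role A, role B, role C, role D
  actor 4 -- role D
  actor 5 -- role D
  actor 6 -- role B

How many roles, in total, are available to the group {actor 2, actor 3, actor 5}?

5

The union of neighbours of {actor 2, actor 3, actor 5} is {role A, role B, role C, role D, role E}, which has 5 elements.
Since |N(S)| = 5 ≥ |S| = 3, Hall's condition holds for this subset.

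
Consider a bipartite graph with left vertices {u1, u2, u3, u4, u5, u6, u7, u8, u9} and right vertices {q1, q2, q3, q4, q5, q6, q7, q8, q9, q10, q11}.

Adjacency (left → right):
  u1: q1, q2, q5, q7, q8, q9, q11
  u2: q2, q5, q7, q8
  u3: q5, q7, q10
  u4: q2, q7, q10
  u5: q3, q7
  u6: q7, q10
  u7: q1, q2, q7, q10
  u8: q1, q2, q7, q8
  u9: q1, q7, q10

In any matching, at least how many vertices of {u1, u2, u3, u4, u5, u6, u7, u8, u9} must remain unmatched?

A valid assignment of size 8: u1–q9, u2–q2, u3–q5, u4–q7, u5–q3, u6–q10, u7–q1, u8–q8.
The set {u2, u3, u4, u6, u7, u8, u9} has only 6 neighbours ({q1, q10, q2, q5, q7, q8}), so by Hall's theorem at most 8 of the 9 left vertices can be matched.
That matches 8 of the 9, leaving 1 unmatched; no matching can do better.

1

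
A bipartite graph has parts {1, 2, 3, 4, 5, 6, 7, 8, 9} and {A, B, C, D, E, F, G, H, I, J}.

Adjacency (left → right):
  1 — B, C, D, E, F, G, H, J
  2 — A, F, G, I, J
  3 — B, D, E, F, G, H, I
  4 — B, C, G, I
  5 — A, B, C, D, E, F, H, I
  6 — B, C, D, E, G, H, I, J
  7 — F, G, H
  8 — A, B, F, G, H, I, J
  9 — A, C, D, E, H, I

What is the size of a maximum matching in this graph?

9

A valid assignment of size 9: 1–B, 2–J, 3–D, 4–C, 5–H, 6–E, 7–F, 8–G, 9–A.
This saturates every left vertex, so 9 is the maximum.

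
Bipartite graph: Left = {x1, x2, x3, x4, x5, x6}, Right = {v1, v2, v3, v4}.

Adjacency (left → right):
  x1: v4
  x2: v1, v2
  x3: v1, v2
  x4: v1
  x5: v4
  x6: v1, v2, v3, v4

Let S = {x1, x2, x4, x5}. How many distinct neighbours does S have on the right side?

3

The union of neighbours of {x1, x2, x4, x5} is {v1, v2, v4}, which has 3 elements.
Since |N(S)| = 3 < |S| = 4, Hall's condition fails for this subset.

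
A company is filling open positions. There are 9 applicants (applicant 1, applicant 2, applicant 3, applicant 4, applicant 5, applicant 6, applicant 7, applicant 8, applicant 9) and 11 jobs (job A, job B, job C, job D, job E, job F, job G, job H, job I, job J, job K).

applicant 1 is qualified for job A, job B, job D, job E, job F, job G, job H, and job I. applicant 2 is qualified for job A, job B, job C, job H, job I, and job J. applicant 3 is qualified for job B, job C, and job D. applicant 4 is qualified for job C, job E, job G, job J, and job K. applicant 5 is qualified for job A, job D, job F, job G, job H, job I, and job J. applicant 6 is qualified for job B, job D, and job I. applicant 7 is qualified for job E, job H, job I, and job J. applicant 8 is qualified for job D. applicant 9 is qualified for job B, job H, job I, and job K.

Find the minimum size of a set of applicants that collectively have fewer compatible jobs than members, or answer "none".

none

A matching saturating every applicant exists, for instance applicant 1→job H, applicant 2→job A, applicant 3→job C, applicant 4→job J, applicant 5→job F, applicant 6→job B, applicant 7→job I, applicant 8→job D, applicant 9→job K.
By Hall's marriage theorem, this means |N(S)| ≥ |S| for every subset S, so no violating subset exists.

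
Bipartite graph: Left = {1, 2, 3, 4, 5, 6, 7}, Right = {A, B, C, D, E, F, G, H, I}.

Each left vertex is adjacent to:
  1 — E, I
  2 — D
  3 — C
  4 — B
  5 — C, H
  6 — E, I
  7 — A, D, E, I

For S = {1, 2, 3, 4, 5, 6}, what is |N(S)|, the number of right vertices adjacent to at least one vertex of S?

The union of neighbours of {1, 2, 3, 4, 5, 6} is {B, C, D, E, H, I}, which has 6 elements.
Since |N(S)| = 6 ≥ |S| = 6, Hall's condition holds for this subset.

6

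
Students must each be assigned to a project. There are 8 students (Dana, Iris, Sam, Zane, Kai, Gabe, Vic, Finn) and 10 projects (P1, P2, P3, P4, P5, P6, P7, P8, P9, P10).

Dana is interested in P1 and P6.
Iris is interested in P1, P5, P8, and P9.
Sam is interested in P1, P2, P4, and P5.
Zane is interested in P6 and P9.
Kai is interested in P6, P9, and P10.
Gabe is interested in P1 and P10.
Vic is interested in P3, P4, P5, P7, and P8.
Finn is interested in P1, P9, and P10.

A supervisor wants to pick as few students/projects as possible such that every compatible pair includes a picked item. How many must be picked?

7

{Iris, Sam, Vic, P1, P6, P9, P10} is a vertex cover of size 7: every edge has an endpoint in this set.
No smaller cover exists because Dana–P6, Iris–P8, Sam–P5, Zane–P9, Kai–P10, Gabe–P1, Vic–P3 is a matching of size 7, and a cover must include an endpoint of each of these disjoint edges (König's theorem).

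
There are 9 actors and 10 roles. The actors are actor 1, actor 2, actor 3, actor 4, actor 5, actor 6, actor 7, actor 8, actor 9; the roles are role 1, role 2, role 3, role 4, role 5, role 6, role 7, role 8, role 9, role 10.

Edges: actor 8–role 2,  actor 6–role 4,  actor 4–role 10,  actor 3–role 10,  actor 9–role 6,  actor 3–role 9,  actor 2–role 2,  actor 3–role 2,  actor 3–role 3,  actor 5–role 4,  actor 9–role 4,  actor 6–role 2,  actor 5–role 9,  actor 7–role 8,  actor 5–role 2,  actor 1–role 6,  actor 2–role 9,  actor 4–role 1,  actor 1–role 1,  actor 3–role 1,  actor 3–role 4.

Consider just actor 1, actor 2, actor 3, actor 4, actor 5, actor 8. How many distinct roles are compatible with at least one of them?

The union of neighbours of {actor 1, actor 2, actor 3, actor 4, actor 5, actor 8} is {role 1, role 2, role 3, role 4, role 6, role 9, role 10}, which has 7 elements.
Since |N(S)| = 7 ≥ |S| = 6, Hall's condition holds for this subset.

7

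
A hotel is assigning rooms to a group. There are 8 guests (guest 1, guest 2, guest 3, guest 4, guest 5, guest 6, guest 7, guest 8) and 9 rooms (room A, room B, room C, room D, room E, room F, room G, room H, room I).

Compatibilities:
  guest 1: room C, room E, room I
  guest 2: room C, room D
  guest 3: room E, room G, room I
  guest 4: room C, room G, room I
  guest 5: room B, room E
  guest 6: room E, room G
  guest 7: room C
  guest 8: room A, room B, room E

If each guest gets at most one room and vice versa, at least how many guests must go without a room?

For example, pair guest 1→room E, guest 2→room D, guest 3→room I, guest 4→room C, guest 5→room B, guest 6→room G, guest 8→room A.
The set {guest 1, guest 3, guest 4, guest 6, guest 7} has only 4 neighbours ({room C, room E, room G, room I}), so by Hall's theorem at most 7 of the 8 guests can be matched.
That matches 7 of the 8, leaving 1 unmatched; no matching can do better.

1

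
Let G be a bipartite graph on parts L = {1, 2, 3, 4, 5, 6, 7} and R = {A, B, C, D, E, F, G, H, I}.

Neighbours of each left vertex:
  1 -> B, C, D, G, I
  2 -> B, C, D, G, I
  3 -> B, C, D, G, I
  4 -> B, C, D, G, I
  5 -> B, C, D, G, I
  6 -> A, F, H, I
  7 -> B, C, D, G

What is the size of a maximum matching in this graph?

For example, pair 1→C, 2→I, 3→D, 4→B, 5→G, 6→F.
The set {1, 2, 3, 4, 5, 7} has only 5 neighbours ({B, C, D, G, I}), so by Hall's theorem at most 6 of the 7 left vertices can be matched.

6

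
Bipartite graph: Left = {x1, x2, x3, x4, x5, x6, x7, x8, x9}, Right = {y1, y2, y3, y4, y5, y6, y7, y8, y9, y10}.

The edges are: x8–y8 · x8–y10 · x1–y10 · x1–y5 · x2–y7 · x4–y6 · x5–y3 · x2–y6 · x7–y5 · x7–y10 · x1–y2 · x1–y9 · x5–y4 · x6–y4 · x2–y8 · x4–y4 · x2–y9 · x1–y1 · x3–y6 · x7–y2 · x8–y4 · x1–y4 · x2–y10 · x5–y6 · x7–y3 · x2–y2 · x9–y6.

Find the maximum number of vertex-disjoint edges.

7

A valid assignment of size 7: x1-y9, x2-y7, x3-y6, x4-y4, x5-y3, x7-y2, x8-y10.
The set {x3, x4, x6, x9} has only 2 neighbours ({y4, y6}), so by Hall's theorem at most 7 of the 9 left vertices can be matched.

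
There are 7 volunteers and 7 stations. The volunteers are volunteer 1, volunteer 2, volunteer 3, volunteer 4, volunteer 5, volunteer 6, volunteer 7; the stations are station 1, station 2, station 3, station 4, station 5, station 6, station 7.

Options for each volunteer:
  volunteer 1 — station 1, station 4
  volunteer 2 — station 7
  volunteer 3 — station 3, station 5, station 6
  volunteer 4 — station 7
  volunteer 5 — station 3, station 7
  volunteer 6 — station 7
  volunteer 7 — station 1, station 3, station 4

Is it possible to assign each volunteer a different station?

No

The set {volunteer 2, volunteer 4, volunteer 6} has only 1 neighbour ({station 7}), so by Hall's theorem at most 5 of the 7 volunteers can be matched.
Hence no matching covers every volunteer.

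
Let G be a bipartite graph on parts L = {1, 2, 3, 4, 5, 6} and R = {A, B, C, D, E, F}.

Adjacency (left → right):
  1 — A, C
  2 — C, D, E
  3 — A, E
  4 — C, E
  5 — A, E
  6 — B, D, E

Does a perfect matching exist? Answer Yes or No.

No

The set {1, 3, 4, 5} has only 3 neighbours ({A, C, E}), so by Hall's theorem at most 5 of the 6 left vertices can be matched.
Hence no matching covers every left vertex.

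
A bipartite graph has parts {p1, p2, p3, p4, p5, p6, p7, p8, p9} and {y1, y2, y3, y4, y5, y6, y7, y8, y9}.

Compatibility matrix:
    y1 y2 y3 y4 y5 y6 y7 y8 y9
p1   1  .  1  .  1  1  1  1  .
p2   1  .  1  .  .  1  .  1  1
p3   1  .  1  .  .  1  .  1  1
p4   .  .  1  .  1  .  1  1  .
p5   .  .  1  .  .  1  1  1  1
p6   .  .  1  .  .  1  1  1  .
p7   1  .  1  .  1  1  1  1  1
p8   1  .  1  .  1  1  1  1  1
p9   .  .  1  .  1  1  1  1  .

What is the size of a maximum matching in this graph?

One maximum matching: p1–y5, p2–y3, p3–y1, p4–y7, p5–y9, p6–y8, p7–y6.
The set {p1, p2, p3, p4, p5, p6, p7, p8, p9} has only 7 neighbours ({y1, y3, y5, y6, y7, y8, y9}), so by Hall's theorem at most 7 of the 9 left vertices can be matched.

7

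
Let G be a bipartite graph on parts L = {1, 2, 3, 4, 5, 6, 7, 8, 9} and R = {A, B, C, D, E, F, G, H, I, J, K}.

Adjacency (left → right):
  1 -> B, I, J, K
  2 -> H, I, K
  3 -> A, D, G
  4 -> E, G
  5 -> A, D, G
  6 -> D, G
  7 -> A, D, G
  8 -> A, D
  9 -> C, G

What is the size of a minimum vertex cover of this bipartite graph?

{1, 2, 4, 9, A, D, G} is a vertex cover of size 7: every edge has an endpoint in this set.
No smaller cover exists because 1–B, 2–K, 3–A, 4–E, 5–D, 6–G, 9–C is a matching of size 7, and a cover must include an endpoint of each of these disjoint edges (König's theorem).

7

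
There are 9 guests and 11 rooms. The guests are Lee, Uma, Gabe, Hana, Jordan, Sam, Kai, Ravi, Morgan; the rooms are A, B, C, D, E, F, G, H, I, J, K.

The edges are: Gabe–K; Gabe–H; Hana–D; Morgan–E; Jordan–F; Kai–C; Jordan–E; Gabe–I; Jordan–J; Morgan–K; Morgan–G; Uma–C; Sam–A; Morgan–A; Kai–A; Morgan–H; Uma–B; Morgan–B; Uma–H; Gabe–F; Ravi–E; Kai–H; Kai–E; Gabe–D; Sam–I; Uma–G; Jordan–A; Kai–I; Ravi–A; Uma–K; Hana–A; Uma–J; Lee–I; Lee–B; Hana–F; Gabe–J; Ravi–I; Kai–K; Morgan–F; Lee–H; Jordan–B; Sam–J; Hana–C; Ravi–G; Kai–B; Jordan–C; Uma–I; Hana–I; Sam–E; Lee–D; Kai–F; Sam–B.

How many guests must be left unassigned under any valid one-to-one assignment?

0

One maximum matching: Lee→B, Uma→J, Gabe→H, Hana→F, Jordan→E, Sam→A, Kai→K, Ravi→I, Morgan→G.
All 9 guests are matched, so no larger matching exists.
That matches 9 of the 9, leaving 0 unmatched; no matching can do better.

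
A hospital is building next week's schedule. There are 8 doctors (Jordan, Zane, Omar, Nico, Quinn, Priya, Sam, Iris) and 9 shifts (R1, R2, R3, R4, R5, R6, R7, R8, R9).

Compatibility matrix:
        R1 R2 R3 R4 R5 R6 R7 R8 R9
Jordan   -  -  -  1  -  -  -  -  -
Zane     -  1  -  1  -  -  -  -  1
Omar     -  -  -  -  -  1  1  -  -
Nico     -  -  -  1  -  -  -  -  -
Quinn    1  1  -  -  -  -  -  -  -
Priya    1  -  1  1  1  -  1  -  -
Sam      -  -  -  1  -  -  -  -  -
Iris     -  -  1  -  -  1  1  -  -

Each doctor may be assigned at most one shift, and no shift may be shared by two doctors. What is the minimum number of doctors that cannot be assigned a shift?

2

One maximum matching: Jordan-R4, Zane-R9, Omar-R6, Quinn-R2, Priya-R3, Iris-R7.
The set {Jordan, Nico, Sam} has only 1 neighbour ({R4}), so by Hall's theorem at most 6 of the 8 doctors can be matched.
That matches 6 of the 8, leaving 2 unmatched; no matching can do better.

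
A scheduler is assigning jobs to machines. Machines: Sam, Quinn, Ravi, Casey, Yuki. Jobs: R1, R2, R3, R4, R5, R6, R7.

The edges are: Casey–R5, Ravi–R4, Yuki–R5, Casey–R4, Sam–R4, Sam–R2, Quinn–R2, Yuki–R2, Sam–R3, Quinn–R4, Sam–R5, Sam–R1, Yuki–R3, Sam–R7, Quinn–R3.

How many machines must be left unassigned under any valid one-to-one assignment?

0

One maximum matching: Sam–R1, Quinn–R2, Ravi–R4, Casey–R5, Yuki–R3.
This saturates every machine, so 5 is the maximum.
That matches 5 of the 5, leaving 0 unmatched; no matching can do better.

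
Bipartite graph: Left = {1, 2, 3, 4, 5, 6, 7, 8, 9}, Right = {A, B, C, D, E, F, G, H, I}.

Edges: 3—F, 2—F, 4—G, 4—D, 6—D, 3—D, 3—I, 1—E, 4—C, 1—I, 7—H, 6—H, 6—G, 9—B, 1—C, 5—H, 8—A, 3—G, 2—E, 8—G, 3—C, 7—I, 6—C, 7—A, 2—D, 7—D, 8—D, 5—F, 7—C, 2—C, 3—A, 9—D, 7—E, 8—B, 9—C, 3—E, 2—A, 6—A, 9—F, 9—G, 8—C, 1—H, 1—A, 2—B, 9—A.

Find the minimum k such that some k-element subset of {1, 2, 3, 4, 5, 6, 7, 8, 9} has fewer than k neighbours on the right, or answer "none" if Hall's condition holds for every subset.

A matching saturating every left vertex exists, for instance 1→I, 2→B, 3→E, 4→C, 5→F, 6→D, 7→H, 8→A, 9→G.
By Hall's marriage theorem, this means |N(S)| ≥ |S| for every subset S, so no violating subset exists.

none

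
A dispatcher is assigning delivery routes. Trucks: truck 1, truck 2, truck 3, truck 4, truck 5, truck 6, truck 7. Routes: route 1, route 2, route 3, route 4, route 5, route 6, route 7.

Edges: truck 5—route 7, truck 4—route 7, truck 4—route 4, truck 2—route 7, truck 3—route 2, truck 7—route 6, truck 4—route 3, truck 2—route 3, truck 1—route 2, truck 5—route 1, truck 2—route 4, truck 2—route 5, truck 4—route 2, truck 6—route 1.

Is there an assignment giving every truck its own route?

The set {truck 1, truck 3} has only 1 neighbour ({route 2}), so by Hall's theorem at most 6 of the 7 trucks can be matched.
Hence no matching covers every truck.

No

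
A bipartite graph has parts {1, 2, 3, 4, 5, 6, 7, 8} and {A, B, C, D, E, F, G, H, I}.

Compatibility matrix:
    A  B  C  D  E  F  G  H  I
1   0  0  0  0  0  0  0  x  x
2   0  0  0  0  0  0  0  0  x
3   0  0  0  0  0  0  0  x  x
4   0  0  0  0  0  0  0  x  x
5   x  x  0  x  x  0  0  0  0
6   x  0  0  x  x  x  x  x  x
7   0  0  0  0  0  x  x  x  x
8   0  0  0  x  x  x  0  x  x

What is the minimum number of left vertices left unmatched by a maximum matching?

One maximum matching: 1–H, 2–I, 5–B, 6–G, 7–F, 8–E.
The set {1, 2, 3, 4} has only 2 neighbours ({H, I}), so by Hall's theorem at most 6 of the 8 left vertices can be matched.
That matches 6 of the 8, leaving 2 unmatched; no matching can do better.

2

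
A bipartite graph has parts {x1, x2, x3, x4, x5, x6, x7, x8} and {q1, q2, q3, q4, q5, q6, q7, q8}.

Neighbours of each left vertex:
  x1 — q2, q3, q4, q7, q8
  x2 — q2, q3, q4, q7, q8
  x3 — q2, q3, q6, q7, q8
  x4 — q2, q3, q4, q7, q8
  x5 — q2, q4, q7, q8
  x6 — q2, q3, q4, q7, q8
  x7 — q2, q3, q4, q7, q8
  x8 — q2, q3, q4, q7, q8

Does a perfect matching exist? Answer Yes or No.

The set {x1, x2, x4, x5, x6, x7, x8} has only 5 neighbours ({q2, q3, q4, q7, q8}), so by Hall's theorem at most 6 of the 8 left vertices can be matched.
Hence no matching covers every left vertex.

No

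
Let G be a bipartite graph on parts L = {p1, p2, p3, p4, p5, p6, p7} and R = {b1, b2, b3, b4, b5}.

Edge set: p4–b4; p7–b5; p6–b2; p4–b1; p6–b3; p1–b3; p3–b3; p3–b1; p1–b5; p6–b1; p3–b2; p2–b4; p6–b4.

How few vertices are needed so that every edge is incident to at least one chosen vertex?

{b1, b2, b3, b4, b5} is a vertex cover of size 5: every edge has an endpoint in this set.
No smaller cover exists because p1–b5, p2–b4, p3–b2, p4–b1, p6–b3 is a matching of size 5, and a cover must include an endpoint of each of these disjoint edges (König's theorem).

5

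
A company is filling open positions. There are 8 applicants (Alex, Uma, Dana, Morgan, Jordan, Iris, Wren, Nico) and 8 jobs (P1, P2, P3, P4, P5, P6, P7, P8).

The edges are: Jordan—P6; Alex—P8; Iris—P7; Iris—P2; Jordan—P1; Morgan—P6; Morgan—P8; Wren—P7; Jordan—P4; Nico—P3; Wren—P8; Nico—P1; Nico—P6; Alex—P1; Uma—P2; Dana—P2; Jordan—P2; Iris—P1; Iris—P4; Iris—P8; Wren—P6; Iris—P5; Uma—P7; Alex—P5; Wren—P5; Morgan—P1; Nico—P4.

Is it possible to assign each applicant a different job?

A valid assignment of size 8: Alex→P1, Uma→P7, Dana→P2, Morgan→P6, Jordan→P4, Iris→P8, Wren→P5, Nico→P3.
All 8 applicants are covered.

Yes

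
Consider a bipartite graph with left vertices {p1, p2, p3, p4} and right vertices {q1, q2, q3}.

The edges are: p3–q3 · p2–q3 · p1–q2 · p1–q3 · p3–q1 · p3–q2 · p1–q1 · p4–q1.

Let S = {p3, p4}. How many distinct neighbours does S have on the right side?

The union of neighbours of {p3, p4} is {q1, q2, q3}, which has 3 elements.
Since |N(S)| = 3 ≥ |S| = 2, Hall's condition holds for this subset.

3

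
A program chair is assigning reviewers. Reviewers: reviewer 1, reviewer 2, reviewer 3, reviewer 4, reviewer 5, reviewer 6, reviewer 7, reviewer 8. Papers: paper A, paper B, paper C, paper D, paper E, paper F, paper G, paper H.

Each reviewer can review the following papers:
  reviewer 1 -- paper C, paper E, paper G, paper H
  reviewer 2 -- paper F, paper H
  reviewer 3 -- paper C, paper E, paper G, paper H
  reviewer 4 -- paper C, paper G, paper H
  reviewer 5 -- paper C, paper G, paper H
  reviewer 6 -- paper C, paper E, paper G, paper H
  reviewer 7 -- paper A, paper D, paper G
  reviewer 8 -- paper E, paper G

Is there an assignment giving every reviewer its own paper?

The set {reviewer 1, reviewer 3, reviewer 4, reviewer 5, reviewer 6, reviewer 8} has only 4 neighbours ({paper C, paper E, paper G, paper H}), so by Hall's theorem at most 6 of the 8 reviewers can be matched.
Hence no matching covers every reviewer.

No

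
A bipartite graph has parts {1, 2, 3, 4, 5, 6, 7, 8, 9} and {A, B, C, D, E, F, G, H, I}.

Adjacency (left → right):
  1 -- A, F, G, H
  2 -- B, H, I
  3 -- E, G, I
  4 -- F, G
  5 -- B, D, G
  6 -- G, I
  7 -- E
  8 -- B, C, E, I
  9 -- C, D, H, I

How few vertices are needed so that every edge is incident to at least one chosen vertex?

{1, 2, 3, 4, 5, 6, 7, 8, 9} is a vertex cover of size 9: every edge has an endpoint in this set.
No smaller cover exists because 1–A, 2–H, 3–G, 4–F, 5–D, 6–I, 7–E, 8–B, 9–C is a matching of size 9, and a cover must include an endpoint of each of these disjoint edges (König's theorem).

9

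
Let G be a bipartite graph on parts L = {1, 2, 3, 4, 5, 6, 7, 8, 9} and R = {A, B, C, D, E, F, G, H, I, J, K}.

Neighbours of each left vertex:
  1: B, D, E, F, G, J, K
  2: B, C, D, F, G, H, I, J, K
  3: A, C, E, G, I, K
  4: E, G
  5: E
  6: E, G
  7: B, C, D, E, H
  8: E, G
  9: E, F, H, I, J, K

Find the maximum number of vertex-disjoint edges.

A valid assignment of size 7: 1–K, 2–H, 3–A, 4–G, 5–E, 7–B, 9–J.
The set {4, 5, 6, 8} has only 2 neighbours ({E, G}), so by Hall's theorem at most 7 of the 9 left vertices can be matched.

7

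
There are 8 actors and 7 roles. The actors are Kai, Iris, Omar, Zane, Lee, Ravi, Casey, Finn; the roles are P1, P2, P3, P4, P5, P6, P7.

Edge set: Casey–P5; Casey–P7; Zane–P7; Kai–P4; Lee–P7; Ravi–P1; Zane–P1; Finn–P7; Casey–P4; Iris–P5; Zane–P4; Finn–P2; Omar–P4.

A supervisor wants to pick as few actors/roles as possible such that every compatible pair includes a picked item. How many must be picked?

5

The 5 edges Kai–P4, Iris–P5, Zane–P1, Lee–P7, Finn–P2 form a matching, so any vertex cover needs at least 5 vertices (one per matched edge).
Conversely {Finn, P1, P4, P5, P7} meets every edge and has exactly 5 vertices, so 5 is optimal.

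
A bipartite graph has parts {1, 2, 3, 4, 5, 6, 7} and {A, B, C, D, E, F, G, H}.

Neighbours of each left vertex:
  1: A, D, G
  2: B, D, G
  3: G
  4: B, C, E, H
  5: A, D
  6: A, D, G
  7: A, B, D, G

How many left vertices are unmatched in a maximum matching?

For example, pair 1-A, 2-B, 3-G, 4-E, 5-D.
The set {1, 2, 3, 5, 6, 7} has only 4 neighbours ({A, B, D, G}), so by Hall's theorem at most 5 of the 7 left vertices can be matched.
That matches 5 of the 7, leaving 2 unmatched; no matching can do better.

2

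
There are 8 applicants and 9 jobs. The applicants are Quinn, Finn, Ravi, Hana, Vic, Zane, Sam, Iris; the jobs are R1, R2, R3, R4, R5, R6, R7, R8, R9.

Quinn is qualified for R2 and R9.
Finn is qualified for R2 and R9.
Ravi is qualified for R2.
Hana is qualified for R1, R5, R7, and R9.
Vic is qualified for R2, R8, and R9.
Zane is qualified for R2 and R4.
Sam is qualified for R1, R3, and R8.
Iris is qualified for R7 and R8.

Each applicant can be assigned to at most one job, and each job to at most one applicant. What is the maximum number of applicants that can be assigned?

A valid assignment of size 7: Quinn–R2, Finn–R9, Hana–R5, Vic–R8, Zane–R4, Sam–R3, Iris–R7.
The set {Quinn, Finn, Ravi} has only 2 neighbours ({R2, R9}), so by Hall's theorem at most 7 of the 8 applicants can be matched.

7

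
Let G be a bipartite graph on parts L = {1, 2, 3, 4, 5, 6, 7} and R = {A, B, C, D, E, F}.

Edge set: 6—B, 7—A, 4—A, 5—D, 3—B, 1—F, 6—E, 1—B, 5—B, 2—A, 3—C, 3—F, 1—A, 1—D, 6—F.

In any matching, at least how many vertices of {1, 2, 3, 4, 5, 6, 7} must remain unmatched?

2

For example, pair 1–F, 2–A, 3–C, 5–D, 6–B.
The set {2, 4, 7} has only 1 neighbour ({A}), so by Hall's theorem at most 5 of the 7 left vertices can be matched.
That matches 5 of the 7, leaving 2 unmatched; no matching can do better.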